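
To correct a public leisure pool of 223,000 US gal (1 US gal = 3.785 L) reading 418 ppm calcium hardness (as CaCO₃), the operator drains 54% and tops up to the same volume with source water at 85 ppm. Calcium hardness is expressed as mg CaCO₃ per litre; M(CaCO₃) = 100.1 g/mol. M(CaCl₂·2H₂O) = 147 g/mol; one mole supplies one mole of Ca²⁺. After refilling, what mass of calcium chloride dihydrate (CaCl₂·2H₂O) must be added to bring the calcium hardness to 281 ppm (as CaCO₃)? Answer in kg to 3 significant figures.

Volume: 223,000 US gal × 3.785 L/gal = 844,055 L.
After draining 54% and refilling: 418 × 0.46 + 85 × 0.54 = 238.18 ppm.
Deficit to target: 281 − 238.18 = 42.82 mg/L.
As CaCO₃: 42.82 mg/L × 844,055 L = 36,140 g; ÷ 100.1 = 361.1 mol Ca²⁺.
Mass: 361.1 × 147 = 53,080 g.

53.1 kg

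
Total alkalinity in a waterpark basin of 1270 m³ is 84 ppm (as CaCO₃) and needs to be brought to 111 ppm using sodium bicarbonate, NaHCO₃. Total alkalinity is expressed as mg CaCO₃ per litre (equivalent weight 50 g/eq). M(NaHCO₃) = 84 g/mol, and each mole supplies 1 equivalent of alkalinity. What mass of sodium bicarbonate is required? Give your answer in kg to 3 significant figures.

57.6 kg

Volume: 1270 m³ = 1,270,000 L.
Alkalinity to add: (111 − 84) = 27 mg/L as CaCO₃ × 1,270,000 L = 34,290 g as CaCO₃.
Equivalents: 34,290 g ÷ 50 g/eq = 685.8 eq.
NaHCO₃ supplies 1 eq per mole → 685.8 mol.
Mass: 685.8 mol × 84 g/mol = 57,610 g.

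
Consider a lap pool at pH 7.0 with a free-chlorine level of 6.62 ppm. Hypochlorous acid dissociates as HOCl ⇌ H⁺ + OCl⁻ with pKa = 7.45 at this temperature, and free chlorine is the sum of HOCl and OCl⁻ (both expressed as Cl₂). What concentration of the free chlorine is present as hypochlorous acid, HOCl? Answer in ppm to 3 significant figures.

4.89 ppm

[OCl⁻]/[HOCl] = 10^(pH − pKa) = 10^(7.0 − 7.45) = 10^-0.45 = 0.3548.
Fraction as HOCl = 1 / (1 + 0.3548) = 0.7381.
HOCl = 0.7381 × 6.62 ppm = 4.886 ppm.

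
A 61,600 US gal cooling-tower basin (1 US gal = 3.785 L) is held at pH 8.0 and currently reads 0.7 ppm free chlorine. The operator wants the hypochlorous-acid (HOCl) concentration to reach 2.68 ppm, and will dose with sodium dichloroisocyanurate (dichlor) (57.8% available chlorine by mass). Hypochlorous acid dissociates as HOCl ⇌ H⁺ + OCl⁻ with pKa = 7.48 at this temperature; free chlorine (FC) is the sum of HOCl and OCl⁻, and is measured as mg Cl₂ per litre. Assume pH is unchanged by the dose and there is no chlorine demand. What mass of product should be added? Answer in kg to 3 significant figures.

Volume: 61,600 US gal × 3.785 L/gal = 233,156 L.
[OCl⁻]/[HOCl] = 10^(pH − pKa) = 10^(8.0 − 7.48) = 3.311; fraction as HOCl = 1/(1 + 3.311) = 0.2319.
Free chlorine required for 2.68 ppm HOCl: 2.68 / 0.2319 = 11.55 ppm.
FC to add: 11.55 − 0.7 = 10.85 mg/L as Cl₂.
Cl₂ equivalent: 10.85 mg/L × 233,156 L = 2531 g.
Product at 57.8% available Cl: 2531 / 0.578 = 4378 g.

4.38 kg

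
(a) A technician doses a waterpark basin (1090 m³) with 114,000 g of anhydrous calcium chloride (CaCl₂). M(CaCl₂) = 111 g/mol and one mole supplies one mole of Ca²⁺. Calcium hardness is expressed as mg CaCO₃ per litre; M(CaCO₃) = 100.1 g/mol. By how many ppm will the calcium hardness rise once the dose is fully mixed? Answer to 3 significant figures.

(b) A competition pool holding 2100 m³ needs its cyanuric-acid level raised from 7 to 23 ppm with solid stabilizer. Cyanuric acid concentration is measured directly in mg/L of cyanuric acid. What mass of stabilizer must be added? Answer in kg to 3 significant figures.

(a) 94.3 ppm; (b) 33.6 kg

(a) Volume: 1090 m³ = 1,090,000 L.
(a) Moles of Ca²⁺: 114,000 g ÷ 111 g/mol = 1027 mol.
(a) As CaCO₃: 1027 mol × 100.1 g/mol = 102,800 g.
(a) Rise: 102,800 g / 1,090,000 L × 1000 = 94.32 mg/L.

(b) Volume: 2100 m³ = 2,100,000 L.
(b) CYA to add: (23 − 7) = 16 mg/L × 2,100,000 L = 33,600 g cyanuric acid.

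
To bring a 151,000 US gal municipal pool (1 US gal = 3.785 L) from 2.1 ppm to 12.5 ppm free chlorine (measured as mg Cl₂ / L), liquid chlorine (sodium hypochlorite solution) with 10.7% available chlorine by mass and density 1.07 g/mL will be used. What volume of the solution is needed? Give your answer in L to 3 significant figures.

Volume: 151,000 US gal × 3.785 L/gal = 571,535 L.
Chlorine deficit: 12.5 − 2.1 = 10.4 ppm = 10.4 mg/L as Cl₂.
Cl₂ equivalent needed: 10.4 mg/L × 571,535 L = 5,944,000 mg = 5944 g.
Product at 10.7% available chlorine: 5944 / 0.107 = 55,550 g.
Volume at density 1.07 g/mL: 55,550 g ÷ 1.07 g/mL = 51,920 mL.

51.9 L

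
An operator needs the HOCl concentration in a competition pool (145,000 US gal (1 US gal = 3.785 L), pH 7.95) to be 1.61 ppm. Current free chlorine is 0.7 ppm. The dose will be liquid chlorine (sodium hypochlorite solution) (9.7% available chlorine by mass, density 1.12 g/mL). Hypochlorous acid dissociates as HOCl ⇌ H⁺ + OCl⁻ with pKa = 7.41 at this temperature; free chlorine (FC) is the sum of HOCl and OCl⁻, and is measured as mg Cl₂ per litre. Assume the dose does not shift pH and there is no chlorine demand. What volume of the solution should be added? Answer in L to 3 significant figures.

Volume: 145,000 US gal × 3.785 L/gal = 548,825 L.
[OCl⁻]/[HOCl] = 10^(pH − pKa) = 10^(7.95 − 7.41) = 3.467; fraction as HOCl = 1/(1 + 3.467) = 0.2238.
Free chlorine required for 1.61 ppm HOCl: 1.61 / 0.2238 = 7.192 ppm.
FC to add: 7.192 − 0.7 = 6.492 mg/L as Cl₂.
Cl₂ equivalent: 6.492 mg/L × 548,825 L = 3563 g.
Product at 9.7% available Cl: 3563 / 0.097 = 36,730 g.
Volume: 36,730 g ÷ 1.12 g/mL = 32,800 mL.

32.8 L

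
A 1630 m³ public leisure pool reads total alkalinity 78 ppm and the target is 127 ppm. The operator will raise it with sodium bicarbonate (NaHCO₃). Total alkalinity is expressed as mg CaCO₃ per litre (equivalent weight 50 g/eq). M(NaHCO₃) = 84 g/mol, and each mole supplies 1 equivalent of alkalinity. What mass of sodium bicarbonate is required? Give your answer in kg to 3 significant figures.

Volume: 1630 m³ = 1,630,000 L.
Alkalinity to add: (127 − 78) = 49 mg/L as CaCO₃ × 1,630,000 L = 79,870 g as CaCO₃.
Equivalents: 79,870 g ÷ 50 g/eq = 1597 eq.
NaHCO₃ supplies 1 eq per mole → 1597 mol.
Mass: 1597 mol × 84 g/mol = 134,200 g.

134 kg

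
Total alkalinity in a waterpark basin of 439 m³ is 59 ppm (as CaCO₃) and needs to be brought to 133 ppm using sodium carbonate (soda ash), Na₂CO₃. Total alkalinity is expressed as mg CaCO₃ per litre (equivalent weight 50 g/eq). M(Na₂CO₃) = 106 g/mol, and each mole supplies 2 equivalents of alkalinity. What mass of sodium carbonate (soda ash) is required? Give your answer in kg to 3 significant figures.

Volume: 439 m³ = 439,000 L.
Alkalinity to add: (133 − 59) = 74 mg/L as CaCO₃ × 439,000 L = 32,490 g as CaCO₃.
Equivalents: 32,490 g ÷ 50 g/eq = 649.7 eq.
Each mole of Na₂CO₃ supplies 2 eq, so 649.7 / 2 = 324.9 mol.
Mass: 324.9 mol × 106 g/mol = 34,440 g.

34.4 kg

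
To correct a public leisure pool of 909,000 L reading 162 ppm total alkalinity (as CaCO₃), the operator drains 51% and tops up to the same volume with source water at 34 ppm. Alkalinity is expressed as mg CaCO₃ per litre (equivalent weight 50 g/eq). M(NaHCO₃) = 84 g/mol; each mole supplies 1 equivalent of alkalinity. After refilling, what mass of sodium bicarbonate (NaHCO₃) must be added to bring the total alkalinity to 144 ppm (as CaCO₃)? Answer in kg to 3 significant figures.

After draining 51% and refilling: 162 × 0.49 + 34 × 0.51 = 96.72 ppm.
Deficit to target: 144 − 96.72 = 47.28 mg/L.
As CaCO₃: 47.28 mg/L × 909,000 L = 42,980 g; ÷ 50 g/eq ÷ 1 = 859.6 mol NaHCO₃.
Mass: 859.6 × 84 = 72,200 g.

72.2 kg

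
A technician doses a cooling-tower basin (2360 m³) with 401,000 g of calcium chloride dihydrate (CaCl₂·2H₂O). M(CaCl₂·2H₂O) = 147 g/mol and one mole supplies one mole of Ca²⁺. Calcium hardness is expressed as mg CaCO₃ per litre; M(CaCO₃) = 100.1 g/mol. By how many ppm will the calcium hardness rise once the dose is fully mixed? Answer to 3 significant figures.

116 ppm

Volume: 2360 m³ = 2,360,000 L.
Moles of Ca²⁺: 401,000 g ÷ 147 g/mol = 2728 mol.
As CaCO₃: 2728 mol × 100.1 g/mol = 273,100 g.
Rise: 273,100 g / 2,360,000 L × 1000 = 115.7 mg/L.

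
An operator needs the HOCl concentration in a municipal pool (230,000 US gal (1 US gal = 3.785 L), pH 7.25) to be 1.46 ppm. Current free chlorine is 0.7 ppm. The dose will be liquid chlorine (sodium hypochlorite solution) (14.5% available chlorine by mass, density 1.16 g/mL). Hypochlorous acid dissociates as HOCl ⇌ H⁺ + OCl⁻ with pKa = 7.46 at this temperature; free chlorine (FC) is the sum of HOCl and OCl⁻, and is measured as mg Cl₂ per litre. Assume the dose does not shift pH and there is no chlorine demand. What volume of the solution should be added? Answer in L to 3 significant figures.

Volume: 230,000 US gal × 3.785 L/gal = 870,550 L.
[OCl⁻]/[HOCl] = 10^(pH − pKa) = 10^(7.25 − 7.46) = 0.6166; fraction as HOCl = 1/(1 + 0.6166) = 0.6186.
Free chlorine required for 1.46 ppm HOCl: 1.46 / 0.6186 = 2.36 ppm.
FC to add: 2.36 − 0.7 = 1.66 mg/L as Cl₂.
Cl₂ equivalent: 1.66 mg/L × 870,550 L = 1445 g.
Product at 14.5% available Cl: 1445 / 0.145 = 9968 g.
Volume: 9968 g ÷ 1.16 g/mL = 8593 mL.

8.59 L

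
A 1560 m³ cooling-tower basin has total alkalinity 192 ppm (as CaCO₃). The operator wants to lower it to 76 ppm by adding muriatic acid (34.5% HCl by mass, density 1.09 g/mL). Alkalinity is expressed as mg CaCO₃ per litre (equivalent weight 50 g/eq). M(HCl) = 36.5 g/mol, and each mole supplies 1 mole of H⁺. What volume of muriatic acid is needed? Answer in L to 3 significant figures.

Volume: 1560 m³ = 1,560,000 L.
Alkalinity to neutralize: (192 − 76) = 116 mg/L as CaCO₃ × 1,560,000 L = 181,000 g as CaCO₃.
Equivalents of H⁺ required: 181,000 ÷ 50 g/eq = 3619 eq = 3619 mol HCl.
Mass of HCl: 3619 × 36.5 = 132,100 g.
Mass of 34.5% solution: 132,100 / 0.345 = 382,900 g.
Volume: 382,900 g ÷ 1.09 g/mL = 351,300 mL.

351 L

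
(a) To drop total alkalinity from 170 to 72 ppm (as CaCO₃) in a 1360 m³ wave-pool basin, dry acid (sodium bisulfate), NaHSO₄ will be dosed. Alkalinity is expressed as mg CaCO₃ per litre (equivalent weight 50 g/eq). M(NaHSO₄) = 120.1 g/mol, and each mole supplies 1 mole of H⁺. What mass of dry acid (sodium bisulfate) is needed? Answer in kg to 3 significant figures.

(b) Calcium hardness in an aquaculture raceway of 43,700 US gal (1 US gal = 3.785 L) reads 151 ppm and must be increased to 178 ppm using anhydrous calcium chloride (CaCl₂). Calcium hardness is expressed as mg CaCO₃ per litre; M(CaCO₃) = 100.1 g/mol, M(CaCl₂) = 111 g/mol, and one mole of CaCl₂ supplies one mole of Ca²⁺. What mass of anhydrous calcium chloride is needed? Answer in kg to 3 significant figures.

(a) Volume: 1360 m³ = 1,360,000 L.
(a) Alkalinity to neutralize: (170 − 72) = 98 mg/L as CaCO₃ × 1,360,000 L = 133,300 g as CaCO₃.
(a) Equivalents of H⁺ required: 133,300 ÷ 50 g/eq = 2666 eq = 2666 mol NaHSO₄.
(a) Mass of NaHSO₄: 2666 × 120.1 = 320,100 g.

(b) Volume: 43,700 US gal × 3.785 L/gal = 165,404 L.
(b) Hardness to add: (178 − 151) = 27 mg/L as CaCO₃ × 165,404 L = 4466 g as CaCO₃.
(b) Moles of Ca²⁺ (1 mol Ca²⁺ ≡ 1 mol CaCO₃): 4466 / 100.1 g/mol = 44.61 mol.
(b) Mass of CaCl₂: 44.61 × 111 = 4952 g.

(a) 320 kg; (b) 4.95 kg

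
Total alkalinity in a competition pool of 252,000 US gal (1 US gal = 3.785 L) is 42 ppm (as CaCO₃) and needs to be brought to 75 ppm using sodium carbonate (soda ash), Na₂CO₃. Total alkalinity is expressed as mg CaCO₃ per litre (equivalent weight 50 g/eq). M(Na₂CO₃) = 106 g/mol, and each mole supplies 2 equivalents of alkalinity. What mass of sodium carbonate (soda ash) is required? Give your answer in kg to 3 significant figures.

Volume: 252,000 US gal × 3.785 L/gal = 953,820 L.
Alkalinity to add: (75 − 42) = 33 mg/L as CaCO₃ × 953,820 L = 31,480 g as CaCO₃.
Equivalents: 31,480 g ÷ 50 g/eq = 629.5 eq.
Each mole of Na₂CO₃ supplies 2 eq, so 629.5 / 2 = 314.8 mol.
Mass: 314.8 mol × 106 g/mol = 33,360 g.

33.4 kg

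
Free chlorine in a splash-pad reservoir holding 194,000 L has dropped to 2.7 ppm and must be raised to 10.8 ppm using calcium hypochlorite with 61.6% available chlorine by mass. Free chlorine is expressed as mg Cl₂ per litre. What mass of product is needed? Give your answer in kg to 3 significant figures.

2.55 kg

Chlorine deficit: 10.8 − 2.7 = 8.1 ppm = 8.1 mg/L as Cl₂.
Cl₂ equivalent needed: 8.1 mg/L × 194,000 L = 1,571,000 mg = 1571 g.
Product at 61.6% available chlorine: 1571 / 0.616 = 2551 g.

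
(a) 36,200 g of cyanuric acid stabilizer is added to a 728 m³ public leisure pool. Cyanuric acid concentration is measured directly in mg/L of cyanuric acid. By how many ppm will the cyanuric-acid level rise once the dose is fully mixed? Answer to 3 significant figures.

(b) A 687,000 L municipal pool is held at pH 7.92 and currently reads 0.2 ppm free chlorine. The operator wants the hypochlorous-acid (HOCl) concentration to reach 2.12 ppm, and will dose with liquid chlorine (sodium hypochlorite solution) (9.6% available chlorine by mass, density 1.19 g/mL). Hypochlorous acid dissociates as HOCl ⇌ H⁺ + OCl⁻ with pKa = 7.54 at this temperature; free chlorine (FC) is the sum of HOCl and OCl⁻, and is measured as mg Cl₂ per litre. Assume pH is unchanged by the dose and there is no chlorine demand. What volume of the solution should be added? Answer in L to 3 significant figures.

(a) 49.7 ppm; (b) 42.1 L

(a) Volume: 728 m³ = 728,000 L.
(a) Rise: 36,200 g / 728,000 L × 1000 = 49.73 mg/L.

(b) [OCl⁻]/[HOCl] = 10^(pH − pKa) = 10^(7.92 − 7.54) = 2.399; fraction as HOCl = 1/(1 + 2.399) = 0.2942.
(b) Free chlorine required for 2.12 ppm HOCl: 2.12 / 0.2942 = 7.206 ppm.
(b) FC to add: 7.206 − 0.2 = 7.006 mg/L as Cl₂.
(b) Cl₂ equivalent: 7.006 mg/L × 687,000 L = 4813 g.
(b) Product at 9.6% available Cl: 4813 / 0.096 = 50,130 g.
(b) Volume: 50,130 g ÷ 1.19 g/mL = 42,130 mL.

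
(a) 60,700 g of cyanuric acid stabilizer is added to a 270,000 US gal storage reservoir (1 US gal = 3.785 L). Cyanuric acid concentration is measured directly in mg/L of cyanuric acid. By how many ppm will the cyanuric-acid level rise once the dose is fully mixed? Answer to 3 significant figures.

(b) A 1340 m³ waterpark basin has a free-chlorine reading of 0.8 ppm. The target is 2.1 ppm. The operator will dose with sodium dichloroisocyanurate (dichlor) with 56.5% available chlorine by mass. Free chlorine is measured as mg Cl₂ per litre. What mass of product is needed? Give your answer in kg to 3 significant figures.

(a) 59.4 ppm; (b) 3.08 kg

(a) Volume: 270,000 US gal × 3.785 L/gal = 1,021,950 L.
(a) Rise: 60,700 g / 1,021,950 L × 1000 = 59.4 mg/L.

(b) Volume: 1340 m³ = 1,340,000 L.
(b) Chlorine deficit: 2.1 − 0.8 = 1.3 ppm = 1.3 mg/L as Cl₂.
(b) Cl₂ equivalent needed: 1.3 mg/L × 1,340,000 L = 1,742,000 mg = 1742 g.
(b) Product at 56.5% available chlorine: 1742 / 0.565 = 3083 g.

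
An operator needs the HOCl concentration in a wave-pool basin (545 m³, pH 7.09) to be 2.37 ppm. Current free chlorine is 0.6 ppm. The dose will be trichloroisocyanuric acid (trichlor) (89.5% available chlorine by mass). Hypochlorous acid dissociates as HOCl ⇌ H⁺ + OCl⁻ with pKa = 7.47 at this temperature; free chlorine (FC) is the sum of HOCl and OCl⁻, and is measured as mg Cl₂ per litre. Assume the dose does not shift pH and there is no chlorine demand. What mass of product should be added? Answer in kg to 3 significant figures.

1.68 kg

Volume: 545 m³ = 545,000 L.
[OCl⁻]/[HOCl] = 10^(pH − pKa) = 10^(7.09 − 7.47) = 0.4169; fraction as HOCl = 1/(1 + 0.4169) = 0.7058.
Free chlorine required for 2.37 ppm HOCl: 2.37 / 0.7058 = 3.358 ppm.
FC to add: 3.358 − 0.6 = 2.758 mg/L as Cl₂.
Cl₂ equivalent: 2.758 mg/L × 545,000 L = 1503 g.
Product at 89.5% available Cl: 1503 / 0.895 = 1679 g.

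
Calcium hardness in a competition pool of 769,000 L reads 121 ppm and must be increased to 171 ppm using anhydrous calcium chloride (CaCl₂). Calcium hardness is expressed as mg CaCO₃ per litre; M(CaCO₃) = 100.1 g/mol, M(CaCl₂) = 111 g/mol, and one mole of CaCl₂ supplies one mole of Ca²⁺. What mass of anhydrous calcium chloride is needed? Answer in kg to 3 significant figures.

Hardness to add: (171 − 121) = 50 mg/L as CaCO₃ × 769,000 L = 38,450 g as CaCO₃.
Moles of Ca²⁺ (1 mol Ca²⁺ ≡ 1 mol CaCO₃): 38,450 / 100.1 g/mol = 384.1 mol.
Mass of CaCl₂: 384.1 × 111 = 42,640 g.

42.6 kg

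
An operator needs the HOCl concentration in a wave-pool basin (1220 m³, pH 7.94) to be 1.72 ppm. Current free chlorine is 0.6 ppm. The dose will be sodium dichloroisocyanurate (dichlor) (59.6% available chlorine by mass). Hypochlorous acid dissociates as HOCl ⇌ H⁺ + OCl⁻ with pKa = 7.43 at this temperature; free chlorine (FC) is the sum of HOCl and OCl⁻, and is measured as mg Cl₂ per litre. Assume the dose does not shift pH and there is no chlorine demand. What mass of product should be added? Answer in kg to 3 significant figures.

13.7 kg

Volume: 1220 m³ = 1,220,000 L.
[OCl⁻]/[HOCl] = 10^(pH − pKa) = 10^(7.94 − 7.43) = 3.236; fraction as HOCl = 1/(1 + 3.236) = 0.2361.
Free chlorine required for 1.72 ppm HOCl: 1.72 / 0.2361 = 7.286 ppm.
FC to add: 7.286 − 0.6 = 6.686 mg/L as Cl₂.
Cl₂ equivalent: 6.686 mg/L × 1,220,000 L = 8157 g.
Product at 59.6% available Cl: 8157 / 0.596 = 13,690 g.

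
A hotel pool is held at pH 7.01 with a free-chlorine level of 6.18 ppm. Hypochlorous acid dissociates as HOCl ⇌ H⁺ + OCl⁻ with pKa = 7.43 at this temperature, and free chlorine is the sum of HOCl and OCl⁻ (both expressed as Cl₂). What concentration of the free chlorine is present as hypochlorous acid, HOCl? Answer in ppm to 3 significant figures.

4.48 ppm

[OCl⁻]/[HOCl] = 10^(pH − pKa) = 10^(7.01 − 7.43) = 10^-0.42 = 0.3802.
Fraction as HOCl = 1 / (1 + 0.3802) = 0.7245.
HOCl = 0.7245 × 6.18 ppm = 4.478 ppm.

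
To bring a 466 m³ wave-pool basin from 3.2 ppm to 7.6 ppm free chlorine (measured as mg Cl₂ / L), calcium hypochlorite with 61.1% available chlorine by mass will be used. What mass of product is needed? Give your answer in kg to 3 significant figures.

Volume: 466 m³ = 466,000 L.
Chlorine deficit: 7.6 − 3.2 = 4.4 ppm = 4.4 mg/L as Cl₂.
Cl₂ equivalent needed: 4.4 mg/L × 466,000 L = 2,050,000 mg = 2050 g.
Product at 61.1% available chlorine: 2050 / 0.611 = 3356 g.

3.36 kg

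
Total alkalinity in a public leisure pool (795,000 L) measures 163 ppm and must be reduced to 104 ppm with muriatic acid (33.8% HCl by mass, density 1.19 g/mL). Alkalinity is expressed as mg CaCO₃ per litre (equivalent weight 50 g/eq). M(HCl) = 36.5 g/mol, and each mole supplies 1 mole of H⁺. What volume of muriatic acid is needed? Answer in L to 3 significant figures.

85.1 L

Alkalinity to neutralize: (163 − 104) = 59 mg/L as CaCO₃ × 795,000 L = 46,900 g as CaCO₃.
Equivalents of H⁺ required: 46,900 ÷ 50 g/eq = 938.1 eq = 938.1 mol HCl.
Mass of HCl: 938.1 × 36.5 = 34,240 g.
Mass of 33.8% solution: 34,240 / 0.338 = 101,300 g.
Volume: 101,300 g ÷ 1.19 g/mL = 85,130 mL.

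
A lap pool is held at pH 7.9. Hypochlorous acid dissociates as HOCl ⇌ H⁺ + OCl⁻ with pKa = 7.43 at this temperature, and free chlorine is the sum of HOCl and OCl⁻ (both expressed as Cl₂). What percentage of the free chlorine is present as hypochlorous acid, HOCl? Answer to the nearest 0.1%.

25.3%

[OCl⁻]/[HOCl] = 10^(pH − pKa) = 10^(7.9 − 7.43) = 10^0.47 = 2.951.
Fraction as HOCl = 1 / (1 + 2.951) = 0.2531.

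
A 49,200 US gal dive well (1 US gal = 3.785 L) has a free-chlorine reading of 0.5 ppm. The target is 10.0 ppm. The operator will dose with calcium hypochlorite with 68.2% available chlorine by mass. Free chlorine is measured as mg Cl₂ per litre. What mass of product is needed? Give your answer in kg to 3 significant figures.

2.59 kg

Volume: 49,200 US gal × 3.785 L/gal = 186,222 L.
Chlorine deficit: 10.0 − 0.5 = 9.5 ppm = 9.5 mg/L as Cl₂.
Cl₂ equivalent needed: 9.5 mg/L × 186,222 L = 1,769,000 mg = 1769 g.
Product at 68.2% available chlorine: 1769 / 0.682 = 2594 g.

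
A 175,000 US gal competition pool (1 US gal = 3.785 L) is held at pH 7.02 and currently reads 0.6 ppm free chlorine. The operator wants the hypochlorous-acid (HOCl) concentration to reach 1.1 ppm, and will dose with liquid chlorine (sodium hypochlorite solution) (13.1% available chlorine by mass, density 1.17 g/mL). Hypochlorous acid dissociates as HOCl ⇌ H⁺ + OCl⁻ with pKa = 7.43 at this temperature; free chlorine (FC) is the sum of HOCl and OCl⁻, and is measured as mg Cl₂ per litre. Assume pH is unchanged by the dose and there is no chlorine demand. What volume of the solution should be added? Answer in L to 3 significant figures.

Volume: 175,000 US gal × 3.785 L/gal = 662,375 L.
[OCl⁻]/[HOCl] = 10^(pH − pKa) = 10^(7.02 − 7.43) = 0.389; fraction as HOCl = 1/(1 + 0.389) = 0.7199.
Free chlorine required for 1.1 ppm HOCl: 1.1 / 0.7199 = 1.528 ppm.
FC to add: 1.528 − 0.6 = 0.9279 mg/L as Cl₂.
Cl₂ equivalent: 0.9279 mg/L × 662,375 L = 614.7 g.
Product at 13.1% available Cl: 614.7 / 0.131 = 4692 g.
Volume: 4692 g ÷ 1.17 g/mL = 4010 mL.

4.01 L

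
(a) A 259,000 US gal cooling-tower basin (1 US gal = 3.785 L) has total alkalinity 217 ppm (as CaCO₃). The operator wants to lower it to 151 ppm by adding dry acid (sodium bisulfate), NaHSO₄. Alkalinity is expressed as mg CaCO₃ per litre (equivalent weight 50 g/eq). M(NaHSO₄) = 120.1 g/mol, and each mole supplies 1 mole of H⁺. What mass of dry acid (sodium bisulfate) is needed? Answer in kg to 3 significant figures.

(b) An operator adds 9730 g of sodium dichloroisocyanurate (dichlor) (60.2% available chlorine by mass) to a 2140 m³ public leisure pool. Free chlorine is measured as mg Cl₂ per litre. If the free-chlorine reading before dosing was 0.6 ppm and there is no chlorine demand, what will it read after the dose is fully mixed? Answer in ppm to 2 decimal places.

(a) 155 kg; (b) 3.34 ppm

(a) Volume: 259,000 US gal × 3.785 L/gal = 980,315 L.
(a) Alkalinity to neutralize: (217 − 151) = 66 mg/L as CaCO₃ × 980,315 L = 64,700 g as CaCO₃.
(a) Equivalents of H⁺ required: 64,700 ÷ 50 g/eq = 1294 eq = 1294 mol NaHSO₄.
(a) Mass of NaHSO₄: 1294 × 120.1 = 155,400 g.

(b) Volume: 2140 m³ = 2,140,000 L.
(b) Available chlorine delivered: 9730 g × 0.602 = 5857 g as Cl₂.
(b) Concentration rise: 5857 g / 2,140,000 L = 2.737 mg/L = 2.74 ppm.
(b) Final FC: 0.6 + 2.74 = 3.34 ppm.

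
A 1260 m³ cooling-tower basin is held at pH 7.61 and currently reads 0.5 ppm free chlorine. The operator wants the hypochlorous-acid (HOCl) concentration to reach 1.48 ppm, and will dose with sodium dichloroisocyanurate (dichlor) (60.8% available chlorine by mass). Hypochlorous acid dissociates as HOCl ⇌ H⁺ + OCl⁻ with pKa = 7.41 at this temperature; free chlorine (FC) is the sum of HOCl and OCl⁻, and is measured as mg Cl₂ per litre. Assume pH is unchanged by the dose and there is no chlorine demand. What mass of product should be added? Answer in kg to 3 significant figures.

6.89 kg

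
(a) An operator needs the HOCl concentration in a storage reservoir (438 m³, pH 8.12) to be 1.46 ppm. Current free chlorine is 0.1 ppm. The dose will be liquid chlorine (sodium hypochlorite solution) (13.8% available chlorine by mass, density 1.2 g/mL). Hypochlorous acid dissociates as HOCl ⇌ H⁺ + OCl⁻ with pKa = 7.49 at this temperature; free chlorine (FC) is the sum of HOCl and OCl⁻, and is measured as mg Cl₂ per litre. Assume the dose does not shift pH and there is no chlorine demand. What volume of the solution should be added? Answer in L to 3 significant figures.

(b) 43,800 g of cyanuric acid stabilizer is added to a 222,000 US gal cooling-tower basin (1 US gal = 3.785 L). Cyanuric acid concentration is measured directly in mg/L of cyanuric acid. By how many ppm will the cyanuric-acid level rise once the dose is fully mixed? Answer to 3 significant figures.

(a) Volume: 438 m³ = 438,000 L.
(a) [OCl⁻]/[HOCl] = 10^(pH − pKa) = 10^(8.12 − 7.49) = 4.266; fraction as HOCl = 1/(1 + 4.266) = 0.1899.
(a) Free chlorine required for 1.46 ppm HOCl: 1.46 / 0.1899 = 7.688 ppm.
(a) FC to add: 7.688 − 0.1 = 7.588 mg/L as Cl₂.
(a) Cl₂ equivalent: 7.588 mg/L × 438,000 L = 3324 g.
(a) Product at 13.8% available Cl: 3324 / 0.138 = 24,080 g.
(a) Volume: 24,080 g ÷ 1.2 g/mL = 20,070 mL.

(b) Volume: 222,000 US gal × 3.785 L/gal = 840,270 L.
(b) Rise: 43,800 g / 840,270 L × 1000 = 52.13 mg/L.

(a) 20.1 L; (b) 52.1 ppm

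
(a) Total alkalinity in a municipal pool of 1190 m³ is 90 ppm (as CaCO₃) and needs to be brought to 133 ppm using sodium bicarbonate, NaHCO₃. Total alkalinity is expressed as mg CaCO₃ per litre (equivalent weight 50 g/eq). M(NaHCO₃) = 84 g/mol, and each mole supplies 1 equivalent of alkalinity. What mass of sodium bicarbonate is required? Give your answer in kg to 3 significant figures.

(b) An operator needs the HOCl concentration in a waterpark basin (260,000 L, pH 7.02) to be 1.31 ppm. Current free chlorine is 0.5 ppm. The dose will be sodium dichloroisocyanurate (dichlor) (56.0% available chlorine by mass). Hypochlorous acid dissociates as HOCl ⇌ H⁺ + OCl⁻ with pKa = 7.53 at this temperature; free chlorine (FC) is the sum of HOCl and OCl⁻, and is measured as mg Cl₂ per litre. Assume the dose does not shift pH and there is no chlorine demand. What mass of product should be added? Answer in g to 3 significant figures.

(a) Volume: 1190 m³ = 1,190,000 L.
(a) Alkalinity to add: (133 − 90) = 43 mg/L as CaCO₃ × 1,190,000 L = 51,170 g as CaCO₃.
(a) Equivalents: 51,170 g ÷ 50 g/eq = 1023 eq.
(a) NaHCO₃ supplies 1 eq per mole → 1023 mol.
(a) Mass: 1023 mol × 84 g/mol = 85,970 g.

(b) [OCl⁻]/[HOCl] = 10^(pH − pKa) = 10^(7.02 − 7.53) = 0.309; fraction as HOCl = 1/(1 + 0.309) = 0.7639.
(b) Free chlorine required for 1.31 ppm HOCl: 1.31 / 0.7639 = 1.715 ppm.
(b) FC to add: 1.715 − 0.5 = 1.215 mg/L as Cl₂.
(b) Cl₂ equivalent: 1.215 mg/L × 260,000 L = 315.9 g.
(b) Product at 56.0% available Cl: 315.9 / 0.56 = 564 g.

(a) 86.0 kg; (b) 564 g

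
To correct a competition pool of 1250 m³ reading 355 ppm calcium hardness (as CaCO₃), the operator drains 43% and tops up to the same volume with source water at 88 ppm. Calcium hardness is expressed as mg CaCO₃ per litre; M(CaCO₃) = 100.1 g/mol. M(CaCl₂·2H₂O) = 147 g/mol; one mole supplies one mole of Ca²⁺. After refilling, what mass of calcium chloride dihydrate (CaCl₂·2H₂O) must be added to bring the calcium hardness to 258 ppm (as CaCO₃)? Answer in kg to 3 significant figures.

32.7 kg

Volume: 1250 m³ = 1,250,000 L.
After draining 43% and refilling: 355 × 0.57 + 88 × 0.43 = 240.19 ppm.
Deficit to target: 258 − 240.19 = 17.81 mg/L.
As CaCO₃: 17.81 mg/L × 1,250,000 L = 22,260 g; ÷ 100.1 = 222.4 mol Ca²⁺.
Mass: 222.4 × 147 = 32,690 g.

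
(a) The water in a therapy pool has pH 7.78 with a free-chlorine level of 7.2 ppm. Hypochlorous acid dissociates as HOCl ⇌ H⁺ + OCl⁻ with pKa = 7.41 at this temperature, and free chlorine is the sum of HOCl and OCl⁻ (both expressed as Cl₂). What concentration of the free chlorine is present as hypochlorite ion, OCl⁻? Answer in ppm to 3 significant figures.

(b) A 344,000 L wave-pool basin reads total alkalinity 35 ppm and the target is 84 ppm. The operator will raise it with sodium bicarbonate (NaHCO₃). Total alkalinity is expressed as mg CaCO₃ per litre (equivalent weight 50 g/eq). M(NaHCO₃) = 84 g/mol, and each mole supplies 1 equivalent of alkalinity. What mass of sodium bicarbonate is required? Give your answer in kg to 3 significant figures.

(a) 5.05 ppm; (b) 28.3 kg

(a) [OCl⁻]/[HOCl] = 10^(pH − pKa) = 10^(7.78 − 7.41) = 10^0.37 = 2.344.
(a) Fraction as HOCl = 1 / (1 + 2.344) = 0.299.
(a) OCl⁻ = (1 − 0.299) × 7.2 ppm = 5.047 ppm.

(b) Alkalinity to add: (84 − 35) = 49 mg/L as CaCO₃ × 344,000 L = 16,860 g as CaCO₃.
(b) Equivalents: 16,860 g ÷ 50 g/eq = 337.1 eq.
(b) NaHCO₃ supplies 1 eq per mole → 337.1 mol.
(b) Mass: 337.1 mol × 84 g/mol = 28,320 g.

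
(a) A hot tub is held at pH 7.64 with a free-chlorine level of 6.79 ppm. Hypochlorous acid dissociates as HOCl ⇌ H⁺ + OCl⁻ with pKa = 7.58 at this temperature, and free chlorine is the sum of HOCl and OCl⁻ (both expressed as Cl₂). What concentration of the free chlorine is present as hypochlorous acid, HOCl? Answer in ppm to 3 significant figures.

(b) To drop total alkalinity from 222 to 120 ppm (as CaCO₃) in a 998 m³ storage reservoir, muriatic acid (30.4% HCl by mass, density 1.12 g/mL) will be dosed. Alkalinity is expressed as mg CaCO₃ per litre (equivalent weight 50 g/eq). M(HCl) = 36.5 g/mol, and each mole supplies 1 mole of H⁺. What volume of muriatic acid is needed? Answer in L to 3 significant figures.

(a) 3.16 ppm; (b) 218 L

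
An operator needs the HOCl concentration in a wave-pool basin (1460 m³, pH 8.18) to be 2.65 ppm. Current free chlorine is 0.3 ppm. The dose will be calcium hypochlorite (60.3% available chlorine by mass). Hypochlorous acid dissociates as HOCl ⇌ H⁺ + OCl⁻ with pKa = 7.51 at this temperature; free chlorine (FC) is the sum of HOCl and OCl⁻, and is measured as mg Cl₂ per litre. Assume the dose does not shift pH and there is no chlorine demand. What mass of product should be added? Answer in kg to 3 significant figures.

35.7 kg

Volume: 1460 m³ = 1,460,000 L.
[OCl⁻]/[HOCl] = 10^(pH − pKa) = 10^(8.18 − 7.51) = 4.677; fraction as HOCl = 1/(1 + 4.677) = 0.1761.
Free chlorine required for 2.65 ppm HOCl: 2.65 / 0.1761 = 15.04 ppm.
FC to add: 15.04 − 0.3 = 14.74 mg/L as Cl₂.
Cl₂ equivalent: 14.74 mg/L × 1,460,000 L = 21,530 g.
Product at 60.3% available Cl: 21,530 / 0.603 = 35,700 g.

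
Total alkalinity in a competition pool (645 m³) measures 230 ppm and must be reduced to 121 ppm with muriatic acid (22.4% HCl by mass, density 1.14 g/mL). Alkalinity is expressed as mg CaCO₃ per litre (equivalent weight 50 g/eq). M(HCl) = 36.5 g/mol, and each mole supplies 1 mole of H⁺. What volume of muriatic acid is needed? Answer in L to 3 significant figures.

201 L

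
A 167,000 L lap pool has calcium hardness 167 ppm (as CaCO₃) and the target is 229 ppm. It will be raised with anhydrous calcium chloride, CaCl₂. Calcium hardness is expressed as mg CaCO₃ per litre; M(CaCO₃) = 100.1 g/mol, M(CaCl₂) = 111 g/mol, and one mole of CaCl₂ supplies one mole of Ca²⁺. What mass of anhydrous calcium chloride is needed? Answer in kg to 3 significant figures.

11.5 kg

Hardness to add: (229 − 167) = 62 mg/L as CaCO₃ × 167,000 L = 10,350 g as CaCO₃.
Moles of Ca²⁺ (1 mol Ca²⁺ ≡ 1 mol CaCO₃): 10,350 / 100.1 g/mol = 103.4 mol.
Mass of CaCl₂: 103.4 × 111 = 11,480 g.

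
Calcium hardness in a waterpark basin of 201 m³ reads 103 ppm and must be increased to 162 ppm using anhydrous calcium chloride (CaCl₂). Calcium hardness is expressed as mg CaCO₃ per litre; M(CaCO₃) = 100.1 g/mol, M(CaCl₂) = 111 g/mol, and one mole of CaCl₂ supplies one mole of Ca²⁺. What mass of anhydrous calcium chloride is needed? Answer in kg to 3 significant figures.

13.2 kg

Volume: 201 m³ = 201,000 L.
Hardness to add: (162 − 103) = 59 mg/L as CaCO₃ × 201,000 L = 11,860 g as CaCO₃.
Moles of Ca²⁺ (1 mol Ca²⁺ ≡ 1 mol CaCO₃): 11,860 / 100.1 g/mol = 118.5 mol.
Mass of CaCl₂: 118.5 × 111 = 13,150 g.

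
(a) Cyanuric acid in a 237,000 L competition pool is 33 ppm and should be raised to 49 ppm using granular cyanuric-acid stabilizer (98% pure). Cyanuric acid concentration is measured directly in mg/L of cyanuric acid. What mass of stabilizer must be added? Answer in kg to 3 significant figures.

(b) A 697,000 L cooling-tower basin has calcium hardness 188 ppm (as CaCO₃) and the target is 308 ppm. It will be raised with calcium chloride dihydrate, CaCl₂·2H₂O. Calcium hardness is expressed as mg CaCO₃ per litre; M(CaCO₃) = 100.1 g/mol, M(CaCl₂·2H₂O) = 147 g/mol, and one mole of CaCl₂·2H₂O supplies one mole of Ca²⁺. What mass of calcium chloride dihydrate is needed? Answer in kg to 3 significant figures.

(a) CYA to add: (49 − 33) = 16 mg/L × 237,000 L = 3792 g cyanuric acid.
(a) At 98% purity: 3792 / 0.98 = 3869 g product.

(b) Hardness to add: (308 − 188) = 120 mg/L as CaCO₃ × 697,000 L = 83,640 g as CaCO₃.
(b) Moles of Ca²⁺ (1 mol Ca²⁺ ≡ 1 mol CaCO₃): 83,640 / 100.1 g/mol = 835.6 mol.
(b) Mass of CaCl₂·2H₂O: 835.6 × 147 = 122,800 g.

(a) 3.87 kg; (b) 123 kg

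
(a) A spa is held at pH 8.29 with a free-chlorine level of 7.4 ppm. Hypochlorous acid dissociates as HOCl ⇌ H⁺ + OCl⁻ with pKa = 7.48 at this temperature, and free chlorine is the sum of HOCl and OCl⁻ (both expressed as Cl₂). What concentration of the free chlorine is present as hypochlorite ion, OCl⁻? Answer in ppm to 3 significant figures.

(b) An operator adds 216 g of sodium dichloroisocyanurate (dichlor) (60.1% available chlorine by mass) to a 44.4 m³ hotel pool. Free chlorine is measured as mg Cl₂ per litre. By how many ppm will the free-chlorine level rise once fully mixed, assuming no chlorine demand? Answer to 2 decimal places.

(a) [OCl⁻]/[HOCl] = 10^(pH − pKa) = 10^(8.29 − 7.48) = 10^0.81 = 6.457.
(a) Fraction as HOCl = 1 / (1 + 6.457) = 0.1341.
(a) OCl⁻ = (1 − 0.1341) × 7.4 ppm = 6.408 ppm.

(b) Volume: 44.4 m³ = 44,400 L.
(b) Available chlorine delivered: 216 g × 0.601 = 129.8 g as Cl₂.
(b) Concentration rise: 129.8 g / 44,400 L = 2.924 mg/L = 2.92 ppm.

(a) 6.41 ppm; (b) 2.92 ppm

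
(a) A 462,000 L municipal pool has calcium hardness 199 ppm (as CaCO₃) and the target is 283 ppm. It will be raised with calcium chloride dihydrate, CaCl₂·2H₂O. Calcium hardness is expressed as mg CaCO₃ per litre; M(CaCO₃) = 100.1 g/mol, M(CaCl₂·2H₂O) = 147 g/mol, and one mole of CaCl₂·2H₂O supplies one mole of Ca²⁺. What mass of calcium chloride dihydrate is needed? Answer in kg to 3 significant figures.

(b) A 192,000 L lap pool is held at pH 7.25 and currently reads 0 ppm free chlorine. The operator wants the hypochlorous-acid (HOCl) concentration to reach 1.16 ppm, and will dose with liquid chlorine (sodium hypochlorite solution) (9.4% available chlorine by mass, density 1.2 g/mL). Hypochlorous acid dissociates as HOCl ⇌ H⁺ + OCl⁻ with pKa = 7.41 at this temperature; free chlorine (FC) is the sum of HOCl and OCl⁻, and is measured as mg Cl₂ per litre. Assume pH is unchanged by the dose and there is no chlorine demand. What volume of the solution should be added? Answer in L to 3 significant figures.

(a) 57.0 kg; (b) 3.34 L

(a) Hardness to add: (283 − 199) = 84 mg/L as CaCO₃ × 462,000 L = 38,810 g as CaCO₃.
(a) Moles of Ca²⁺ (1 mol Ca²⁺ ≡ 1 mol CaCO₃): 38,810 / 100.1 g/mol = 387.7 mol.
(a) Mass of CaCl₂·2H₂O: 387.7 × 147 = 56,990 g.

(b) [OCl⁻]/[HOCl] = 10^(pH − pKa) = 10^(7.25 − 7.41) = 0.6918; fraction as HOCl = 1/(1 + 0.6918) = 0.5911.
(b) Free chlorine required for 1.16 ppm HOCl: 1.16 / 0.5911 = 1.963 ppm.
(b) FC to add: 1.963 − 0 = 1.963 mg/L as Cl₂.
(b) Cl₂ equivalent: 1.963 mg/L × 192,000 L = 376.8 g.
(b) Product at 9.4% available Cl: 376.8 / 0.094 = 4009 g.
(b) Volume: 4009 g ÷ 1.2 g/mL = 3340 mL.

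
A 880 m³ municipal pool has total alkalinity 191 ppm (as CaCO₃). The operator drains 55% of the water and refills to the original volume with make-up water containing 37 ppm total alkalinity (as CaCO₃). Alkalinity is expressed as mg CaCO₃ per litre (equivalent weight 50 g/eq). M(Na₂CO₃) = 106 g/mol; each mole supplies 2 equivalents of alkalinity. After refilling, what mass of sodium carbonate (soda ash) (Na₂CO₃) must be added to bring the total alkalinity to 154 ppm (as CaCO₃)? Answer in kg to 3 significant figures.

Volume: 880 m³ = 880,000 L.
After draining 55% and refilling: 191 × 0.45 + 37 × 0.55 = 106.3 ppm.
Deficit to target: 154 − 106.3 = 47.7 mg/L.
As CaCO₃: 47.7 mg/L × 880,000 L = 41,980 g; ÷ 50 g/eq ÷ 2 = 419.8 mol Na₂CO₃.
Mass: 419.8 × 106 = 44,490 g.

44.5 kg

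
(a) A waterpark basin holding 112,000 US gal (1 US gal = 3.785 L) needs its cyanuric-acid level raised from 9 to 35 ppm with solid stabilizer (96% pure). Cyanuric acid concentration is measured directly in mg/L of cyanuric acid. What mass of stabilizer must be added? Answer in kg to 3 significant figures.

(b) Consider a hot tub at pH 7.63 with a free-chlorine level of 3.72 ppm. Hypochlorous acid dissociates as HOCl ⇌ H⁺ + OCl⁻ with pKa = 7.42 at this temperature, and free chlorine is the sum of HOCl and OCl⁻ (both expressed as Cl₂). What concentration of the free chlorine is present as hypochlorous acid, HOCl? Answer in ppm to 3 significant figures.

(a) Volume: 112,000 US gal × 3.785 L/gal = 423,920 L.
(a) CYA to add: (35 − 9) = 26 mg/L × 423,920 L = 11,020 g cyanuric acid.
(a) At 96% purity: 11,020 / 0.96 = 11,480 g product.

(b) [OCl⁻]/[HOCl] = 10^(pH − pKa) = 10^(7.63 − 7.42) = 10^0.21 = 1.622.
(b) Fraction as HOCl = 1 / (1 + 1.622) = 0.3814.
(b) HOCl = 0.3814 × 3.72 ppm = 1.419 ppm.

(a) 11.5 kg; (b) 1.42 ppm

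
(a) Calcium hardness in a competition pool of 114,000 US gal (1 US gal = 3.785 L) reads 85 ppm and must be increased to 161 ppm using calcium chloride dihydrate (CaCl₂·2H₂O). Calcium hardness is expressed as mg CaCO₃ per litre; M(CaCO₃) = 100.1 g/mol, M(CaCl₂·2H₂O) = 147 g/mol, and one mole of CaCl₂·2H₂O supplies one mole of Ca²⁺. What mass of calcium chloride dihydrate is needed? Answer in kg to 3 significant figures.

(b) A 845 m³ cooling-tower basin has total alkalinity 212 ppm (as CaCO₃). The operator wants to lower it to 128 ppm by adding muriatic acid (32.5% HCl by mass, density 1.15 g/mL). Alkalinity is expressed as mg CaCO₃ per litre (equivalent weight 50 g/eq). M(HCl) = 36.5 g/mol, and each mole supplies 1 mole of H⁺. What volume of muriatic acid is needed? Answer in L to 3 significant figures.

(a) 48.2 kg; (b) 139 L

(a) Volume: 114,000 US gal × 3.785 L/gal = 431,490 L.
(a) Hardness to add: (161 − 85) = 76 mg/L as CaCO₃ × 431,490 L = 32,790 g as CaCO₃.
(a) Moles of Ca²⁺ (1 mol Ca²⁺ ≡ 1 mol CaCO₃): 32,790 / 100.1 g/mol = 327.6 mol.
(a) Mass of CaCl₂·2H₂O: 327.6 × 147 = 48,160 g.

(b) Volume: 845 m³ = 845,000 L.
(b) Alkalinity to neutralize: (212 − 128) = 84 mg/L as CaCO₃ × 845,000 L = 70,980 g as CaCO₃.
(b) Equivalents of H⁺ required: 70,980 ÷ 50 g/eq = 1420 eq = 1420 mol HCl.
(b) Mass of HCl: 1420 × 36.5 = 51,820 g.
(b) Mass of 32.5% solution: 51,820 / 0.325 = 159,400 g.
(b) Volume: 159,400 g ÷ 1.15 g/mL = 138,600 mL.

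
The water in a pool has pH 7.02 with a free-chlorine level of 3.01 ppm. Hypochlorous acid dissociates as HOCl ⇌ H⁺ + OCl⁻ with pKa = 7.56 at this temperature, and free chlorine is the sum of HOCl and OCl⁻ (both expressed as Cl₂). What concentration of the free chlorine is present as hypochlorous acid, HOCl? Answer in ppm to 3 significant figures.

2.34 ppm

[OCl⁻]/[HOCl] = 10^(pH − pKa) = 10^(7.02 − 7.56) = 10^-0.54 = 0.2884.
Fraction as HOCl = 1 / (1 + 0.2884) = 0.7762.
HOCl = 0.7762 × 3.01 ppm = 2.336 ppm.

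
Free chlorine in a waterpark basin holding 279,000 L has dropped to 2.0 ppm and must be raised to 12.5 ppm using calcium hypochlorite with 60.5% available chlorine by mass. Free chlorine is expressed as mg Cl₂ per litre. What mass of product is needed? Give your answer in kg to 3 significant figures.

Chlorine deficit: 12.5 − 2.0 = 10.5 ppm = 10.5 mg/L as Cl₂.
Cl₂ equivalent needed: 10.5 mg/L × 279,000 L = 2,930,000 mg = 2930 g.
Product at 60.5% available chlorine: 2930 / 0.605 = 4842 g.

4.84 kg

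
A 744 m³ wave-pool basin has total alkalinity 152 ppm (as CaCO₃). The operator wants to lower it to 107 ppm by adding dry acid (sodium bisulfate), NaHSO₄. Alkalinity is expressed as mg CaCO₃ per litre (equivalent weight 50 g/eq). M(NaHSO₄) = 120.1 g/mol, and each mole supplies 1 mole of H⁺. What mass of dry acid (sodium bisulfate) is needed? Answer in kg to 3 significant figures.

80.4 kg

Volume: 744 m³ = 744,000 L.
Alkalinity to neutralize: (152 − 107) = 45 mg/L as CaCO₃ × 744,000 L = 33,480 g as CaCO₃.
Equivalents of H⁺ required: 33,480 ÷ 50 g/eq = 669.6 eq = 669.6 mol NaHSO₄.
Mass of NaHSO₄: 669.6 × 120.1 = 80,420 g.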